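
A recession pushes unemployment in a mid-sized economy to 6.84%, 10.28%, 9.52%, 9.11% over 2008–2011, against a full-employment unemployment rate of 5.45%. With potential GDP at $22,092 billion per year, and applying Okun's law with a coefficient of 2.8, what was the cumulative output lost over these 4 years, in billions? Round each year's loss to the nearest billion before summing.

Year 2008: gap = -2.8 × (6.84 - 5.45) = -3.892%, loss ≈ 22092 × 3.892/100 ≈ 860.
Year 2009: gap = -2.8 × (10.28 - 5.45) = -13.524%, loss ≈ 22092 × 13.524/100 ≈ 2988.
Year 2010: gap = -2.8 × (9.52 - 5.45) = -11.396%, loss ≈ 22092 × 11.396/100 ≈ 2518.
Year 2011: gap = -2.8 × (9.11 - 5.45) = -10.248%, loss ≈ 22092 × 10.248/100 ≈ 2264.
Total lost output = 860 + 2988 + 2518 + 2264 = 8630 billion.

$8,630 billion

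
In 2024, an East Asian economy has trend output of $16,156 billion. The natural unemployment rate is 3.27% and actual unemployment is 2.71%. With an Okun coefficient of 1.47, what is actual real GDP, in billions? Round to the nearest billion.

Unemployment gap = 2.71 - 3.27 = -0.56 points, so the output gap is -1.47 × (-0.56) = 0.8232%.
Actual GDP = 16156 × (1 + 0.8232/100) = 16156 × 1.008232 ≈ 16289 billion.

$16,289 billion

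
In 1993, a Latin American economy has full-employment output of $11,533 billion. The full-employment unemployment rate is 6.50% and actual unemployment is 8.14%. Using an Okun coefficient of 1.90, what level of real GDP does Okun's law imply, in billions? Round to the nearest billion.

Unemployment gap = 8.14 - 6.5 = 1.64 points, so the output gap is -1.9 × 1.64 = -3.116%.
Actual GDP = 11533 × (1 - 3.116/100) = 11533 × 0.96884 ≈ 11174 billion.

$11,174 billion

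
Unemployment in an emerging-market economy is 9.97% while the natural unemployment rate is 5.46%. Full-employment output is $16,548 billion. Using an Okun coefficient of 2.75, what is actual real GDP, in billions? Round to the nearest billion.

$14,496 billion

Unemployment gap = 9.97 - 5.46 = 4.51 points, so the output gap is -2.75 × 4.51 = -12.4025%.
Actual GDP = 16548 × (1 - 12.4025/100) = 16548 × 0.875975 ≈ 14496 billion.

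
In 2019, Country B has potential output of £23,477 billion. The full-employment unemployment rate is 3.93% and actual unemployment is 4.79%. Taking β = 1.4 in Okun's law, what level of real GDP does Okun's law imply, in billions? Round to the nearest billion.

£23,194 billion

Unemployment gap = 4.79 - 3.93 = 0.86 points, so the output gap is -1.4 × 0.86 = -1.204%.
Actual GDP = 23477 × (1 - 1.204/100) = 23477 × 0.98796 ≈ 23194 billion.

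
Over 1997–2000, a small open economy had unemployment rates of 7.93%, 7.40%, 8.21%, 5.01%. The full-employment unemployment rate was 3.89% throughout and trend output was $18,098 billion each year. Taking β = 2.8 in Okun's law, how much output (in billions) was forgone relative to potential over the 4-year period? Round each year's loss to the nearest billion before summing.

Year 1997: gap = -2.8 × (7.93 - 3.89) = -11.312%, loss ≈ 18098 × 11.312/100 ≈ 2047.
Year 1998: gap = -2.8 × (7.4 - 3.89) = -9.828%, loss ≈ 18098 × 9.828/100 ≈ 1779.
Year 1999: gap = -2.8 × (8.21 - 3.89) = -12.096%, loss ≈ 18098 × 12.096/100 ≈ 2189.
Year 2000: gap = -2.8 × (5.01 - 3.89) = -3.136%, loss ≈ 18098 × 3.136/100 ≈ 568.
Total lost output = 2047 + 1779 + 2189 + 568 = 6583 billion.

$6,583 billion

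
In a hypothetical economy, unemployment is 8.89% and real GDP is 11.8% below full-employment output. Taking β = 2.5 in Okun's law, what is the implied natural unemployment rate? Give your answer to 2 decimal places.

From Okun's law, u - u* = -(output gap)/β = -(-11.8)/2.5 = 4.72 points.
So u* = 8.89 - 4.72 = 4.17%.

4.17%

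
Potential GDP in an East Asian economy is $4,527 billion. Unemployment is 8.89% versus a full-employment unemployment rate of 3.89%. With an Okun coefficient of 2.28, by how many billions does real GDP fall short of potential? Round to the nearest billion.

Output gap = -2.28 × (8.89 - 3.89) = -2.28 × 5 = -11.4%.
Actual GDP ≈ 4527 × 0.886 ≈ 4011 billion, so the shortfall is 4527 - 4011 = 516 billion.

$516 billion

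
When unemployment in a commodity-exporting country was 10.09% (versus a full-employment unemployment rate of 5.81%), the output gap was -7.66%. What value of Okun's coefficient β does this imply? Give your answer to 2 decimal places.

β ≈ 1.79

Okun's law: output gap = -β × (u - u*).
-7.66 = -β × (10.09 - 5.81) = -β × 4.28, so β = 7.66/4.28 = 1.79.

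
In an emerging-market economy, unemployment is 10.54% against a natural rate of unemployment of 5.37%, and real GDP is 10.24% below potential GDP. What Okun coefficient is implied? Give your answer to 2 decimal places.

Okun's law: output gap = -β × (u - u*).
-10.24 = -β × (10.54 - 5.37) = -β × 5.17, so β = 10.24/5.17 = 1.98.

β ≈ 1.98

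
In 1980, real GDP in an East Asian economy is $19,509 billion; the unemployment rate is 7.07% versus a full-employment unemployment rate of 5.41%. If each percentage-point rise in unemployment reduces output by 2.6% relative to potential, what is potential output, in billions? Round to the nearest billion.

Unemployment gap = 7.07 - 5.41 = 1.66 points, so output gap = -2.6 × 1.66 = -4.316%.
Since Y = Y* × (1 + gap/100), Y* = 19509/0.95684 ≈ 20389 billion.

$20,389 billion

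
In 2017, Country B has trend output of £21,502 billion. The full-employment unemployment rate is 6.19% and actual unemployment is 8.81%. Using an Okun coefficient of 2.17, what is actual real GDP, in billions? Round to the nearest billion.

Unemployment gap = 8.81 - 6.19 = 2.62 points, so the output gap is -2.17 × 2.62 = -5.6854%.
Actual GDP = 21502 × (1 - 5.6854/100) = 21502 × 0.943146 ≈ 20280 billion.

£20,280 billion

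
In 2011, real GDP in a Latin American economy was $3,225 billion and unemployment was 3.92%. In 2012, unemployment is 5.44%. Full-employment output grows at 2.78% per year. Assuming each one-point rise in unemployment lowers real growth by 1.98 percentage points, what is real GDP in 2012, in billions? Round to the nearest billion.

Δu = 5.44 - 3.92 = 1.52 points.
Okun's law (growth form): g_Y = g_Y* - β × Δu = 2.78 - 1.98 × (1.52) = 2.78 - 3.0096 = -0.2296%.
Real GDP in the next year = 3225 × (1 - 0.2296/100) = 3225 × 0.997704 ≈ 3218 billion.

$3,218 billion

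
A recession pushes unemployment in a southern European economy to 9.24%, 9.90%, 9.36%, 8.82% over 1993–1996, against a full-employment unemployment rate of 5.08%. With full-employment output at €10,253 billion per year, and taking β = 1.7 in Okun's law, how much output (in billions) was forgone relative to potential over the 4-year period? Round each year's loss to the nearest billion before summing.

Year 1993: gap = -1.7 × (9.24 - 5.08) = -7.072%, loss ≈ 10253 × 7.072/100 ≈ 725.
Year 1994: gap = -1.7 × (9.9 - 5.08) = -8.194%, loss ≈ 10253 × 8.194/100 ≈ 840.
Year 1995: gap = -1.7 × (9.36 - 5.08) = -7.276%, loss ≈ 10253 × 7.276/100 ≈ 746.
Year 1996: gap = -1.7 × (8.82 - 5.08) = -6.358%, loss ≈ 10253 × 6.358/100 ≈ 652.
Total lost output = 725 + 840 + 746 + 652 = 2963 billion.

€2,963 billion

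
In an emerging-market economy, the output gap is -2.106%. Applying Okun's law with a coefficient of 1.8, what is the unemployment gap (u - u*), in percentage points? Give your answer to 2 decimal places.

Okun's law: output gap = -β × (u - u*), so u - u* = -(output gap)/β.
u - u* = -(-2.106)/1.8 = 1.17 percentage points.

1.17 percentage points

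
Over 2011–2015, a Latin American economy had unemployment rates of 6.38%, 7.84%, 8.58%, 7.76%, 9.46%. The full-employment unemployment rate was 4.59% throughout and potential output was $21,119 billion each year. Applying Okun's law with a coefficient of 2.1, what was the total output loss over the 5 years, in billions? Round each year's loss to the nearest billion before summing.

$7,571 billion

Year 2011: gap = -2.1 × (6.38 - 4.59) = -3.759%, loss ≈ 21119 × 3.759/100 ≈ 794.
Year 2012: gap = -2.1 × (7.84 - 4.59) = -6.825%, loss ≈ 21119 × 6.825/100 ≈ 1441.
Year 2013: gap = -2.1 × (8.58 - 4.59) = -8.379%, loss ≈ 21119 × 8.379/100 ≈ 1770.
Year 2014: gap = -2.1 × (7.76 - 4.59) = -6.657%, loss ≈ 21119 × 6.657/100 ≈ 1406.
Year 2015: gap = -2.1 × (9.46 - 4.59) = -10.227%, loss ≈ 21119 × 10.227/100 ≈ 2160.
Total lost output = 794 + 1441 + 1770 + 1406 + 2160 = 7571 billion.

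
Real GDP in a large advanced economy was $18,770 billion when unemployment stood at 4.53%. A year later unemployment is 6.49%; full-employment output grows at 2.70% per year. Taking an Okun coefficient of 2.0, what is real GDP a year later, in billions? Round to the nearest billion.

$18,541 billion

Δu = 6.49 - 4.53 = 1.96 points.
Okun's law (growth form): g_Y = g_Y* - β × Δu = 2.70 - 2.0 × (1.96) = 2.7 - 3.92 = -1.22%.
Real GDP in the next year = 18770 × (1 - 1.22/100) = 18770 × 0.9878 ≈ 18541 billion.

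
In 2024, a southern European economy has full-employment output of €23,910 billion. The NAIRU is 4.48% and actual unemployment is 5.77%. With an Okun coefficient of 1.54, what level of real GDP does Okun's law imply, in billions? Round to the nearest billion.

€23,435 billion

Unemployment gap = 5.77 - 4.48 = 1.29 points, so the output gap is -1.54 × 1.29 = -1.9866%.
Actual GDP = 23910 × (1 - 1.9866/100) = 23910 × 0.980134 ≈ 23435 billion.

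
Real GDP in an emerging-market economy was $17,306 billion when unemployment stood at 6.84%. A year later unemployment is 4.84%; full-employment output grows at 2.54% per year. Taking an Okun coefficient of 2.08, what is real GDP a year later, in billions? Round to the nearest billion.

$18,466 billion

Δu = 4.84 - 6.84 = -2 points.
Okun's law (growth form): g_Y = g_Y* - β × Δu = 2.54 - 2.08 × (-2.00) = 2.54 + 4.16 = 6.7%.
Real GDP in the next year = 17306 × (1 + 6.7/100) = 17306 × 1.067 ≈ 18466 billion.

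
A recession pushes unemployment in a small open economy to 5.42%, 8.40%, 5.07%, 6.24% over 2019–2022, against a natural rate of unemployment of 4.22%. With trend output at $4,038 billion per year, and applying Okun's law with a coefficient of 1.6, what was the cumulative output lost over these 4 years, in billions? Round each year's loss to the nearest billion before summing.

$534 billion

Year 2019: gap = -1.6 × (5.42 - 4.22) = -1.92%, loss ≈ 4038 × 1.92/100 ≈ 78.
Year 2020: gap = -1.6 × (8.4 - 4.22) = -6.688%, loss ≈ 4038 × 6.688/100 ≈ 270.
Year 2021: gap = -1.6 × (5.07 - 4.22) = -1.36%, loss ≈ 4038 × 1.36/100 ≈ 55.
Year 2022: gap = -1.6 × (6.24 - 4.22) = -3.232%, loss ≈ 4038 × 3.232/100 ≈ 131.
Total lost output = 78 + 270 + 55 + 131 = 534 billion.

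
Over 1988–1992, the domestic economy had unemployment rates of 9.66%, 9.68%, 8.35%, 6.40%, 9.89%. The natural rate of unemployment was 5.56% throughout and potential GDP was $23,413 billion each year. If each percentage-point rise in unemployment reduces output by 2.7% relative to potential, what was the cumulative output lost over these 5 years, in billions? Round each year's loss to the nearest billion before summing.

$10,228 billion

Year 1988: gap = -2.7 × (9.66 - 5.56) = -11.07%, loss ≈ 23413 × 11.07/100 ≈ 2592.
Year 1989: gap = -2.7 × (9.68 - 5.56) = -11.124%, loss ≈ 23413 × 11.124/100 ≈ 2604.
Year 1990: gap = -2.7 × (8.35 - 5.56) = -7.533%, loss ≈ 23413 × 7.533/100 ≈ 1764.
Year 1991: gap = -2.7 × (6.4 - 5.56) = -2.268%, loss ≈ 23413 × 2.268/100 ≈ 531.
Year 1992: gap = -2.7 × (9.89 - 5.56) = -11.691%, loss ≈ 23413 × 11.691/100 ≈ 2737.
Total lost output = 2592 + 2604 + 1764 + 531 + 2737 = 10228 billion.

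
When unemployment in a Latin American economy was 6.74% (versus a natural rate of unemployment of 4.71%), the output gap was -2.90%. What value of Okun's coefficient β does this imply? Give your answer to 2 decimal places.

β ≈ 1.43

Okun's law: output gap = -β × (u - u*).
-2.90 = -β × (6.74 - 4.71) = -β × 2.03, so β = 2.9/2.03 = 1.43.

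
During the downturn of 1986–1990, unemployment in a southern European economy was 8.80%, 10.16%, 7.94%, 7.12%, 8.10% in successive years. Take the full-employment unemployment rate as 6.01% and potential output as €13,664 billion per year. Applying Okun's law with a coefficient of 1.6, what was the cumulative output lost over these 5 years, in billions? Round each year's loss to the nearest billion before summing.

Year 1986: gap = -1.6 × (8.8 - 6.01) = -4.464%, loss ≈ 13664 × 4.464/100 ≈ 610.
Year 1987: gap = -1.6 × (10.16 - 6.01) = -6.64%, loss ≈ 13664 × 6.64/100 ≈ 907.
Year 1988: gap = -1.6 × (7.94 - 6.01) = -3.088%, loss ≈ 13664 × 3.088/100 ≈ 422.
Year 1989: gap = -1.6 × (7.12 - 6.01) = -1.776%, loss ≈ 13664 × 1.776/100 ≈ 243.
Year 1990: gap = -1.6 × (8.1 - 6.01) = -3.344%, loss ≈ 13664 × 3.344/100 ≈ 457.
Total lost output = 610 + 907 + 422 + 243 + 457 = 2639 billion.

€2,639 billion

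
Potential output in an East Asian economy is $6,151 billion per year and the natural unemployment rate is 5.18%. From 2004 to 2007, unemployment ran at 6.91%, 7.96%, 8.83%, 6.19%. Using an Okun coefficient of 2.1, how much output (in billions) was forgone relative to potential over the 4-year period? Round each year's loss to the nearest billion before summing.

$1,183 billion

Year 2004: gap = -2.1 × (6.91 - 5.18) = -3.633%, loss ≈ 6151 × 3.633/100 ≈ 223.
Year 2005: gap = -2.1 × (7.96 - 5.18) = -5.838%, loss ≈ 6151 × 5.838/100 ≈ 359.
Year 2006: gap = -2.1 × (8.83 - 5.18) = -7.665%, loss ≈ 6151 × 7.665/100 ≈ 471.
Year 2007: gap = -2.1 × (6.19 - 5.18) = -2.121%, loss ≈ 6151 × 2.121/100 ≈ 130.
Total lost output = 223 + 359 + 471 + 130 = 1183 billion.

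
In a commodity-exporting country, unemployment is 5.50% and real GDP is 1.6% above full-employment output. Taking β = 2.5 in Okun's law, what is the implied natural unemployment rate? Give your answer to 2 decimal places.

6.14%

From Okun's law, u - u* = -(output gap)/β = -(1.6)/2.5 = -0.64 points.
So u* = 5.5 + 0.64 = 6.14%.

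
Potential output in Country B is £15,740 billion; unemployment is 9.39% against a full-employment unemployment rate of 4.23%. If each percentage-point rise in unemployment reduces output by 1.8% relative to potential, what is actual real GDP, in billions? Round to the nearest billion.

Unemployment gap = 9.39 - 4.23 = 5.16 points, so the output gap is -1.8 × 5.16 = -9.288%.
Actual GDP = 15740 × (1 - 9.288/100) = 15740 × 0.90712 ≈ 14278 billion.

£14,278 billion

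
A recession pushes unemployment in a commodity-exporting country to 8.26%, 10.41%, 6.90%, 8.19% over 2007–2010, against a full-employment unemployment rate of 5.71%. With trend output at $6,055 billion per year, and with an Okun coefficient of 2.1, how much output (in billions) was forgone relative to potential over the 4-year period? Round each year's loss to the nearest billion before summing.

$1,388 billion

Year 2007: gap = -2.1 × (8.26 - 5.71) = -5.355%, loss ≈ 6055 × 5.355/100 ≈ 324.
Year 2008: gap = -2.1 × (10.41 - 5.71) = -9.87%, loss ≈ 6055 × 9.87/100 ≈ 598.
Year 2009: gap = -2.1 × (6.9 - 5.71) = -2.499%, loss ≈ 6055 × 2.499/100 ≈ 151.
Year 2010: gap = -2.1 × (8.19 - 5.71) = -5.208%, loss ≈ 6055 × 5.208/100 ≈ 315.
Total lost output = 324 + 598 + 151 + 315 = 1388 billion.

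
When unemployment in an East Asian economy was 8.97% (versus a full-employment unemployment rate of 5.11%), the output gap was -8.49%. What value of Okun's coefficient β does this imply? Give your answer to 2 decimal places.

β ≈ 2.20

Okun's law: output gap = -β × (u - u*).
-8.49 = -β × (8.97 - 5.11) = -β × 3.86, so β = 8.49/3.86 = 2.20.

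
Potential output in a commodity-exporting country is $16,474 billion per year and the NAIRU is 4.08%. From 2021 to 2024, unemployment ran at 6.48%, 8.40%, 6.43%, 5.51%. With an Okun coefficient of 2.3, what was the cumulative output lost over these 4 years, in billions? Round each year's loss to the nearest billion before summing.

Year 2021: gap = -2.3 × (6.48 - 4.08) = -5.52%, loss ≈ 16474 × 5.52/100 ≈ 909.
Year 2022: gap = -2.3 × (8.4 - 4.08) = -9.936%, loss ≈ 16474 × 9.936/100 ≈ 1637.
Year 2023: gap = -2.3 × (6.43 - 4.08) = -5.405%, loss ≈ 16474 × 5.405/100 ≈ 890.
Year 2024: gap = -2.3 × (5.51 - 4.08) = -3.289%, loss ≈ 16474 × 3.289/100 ≈ 542.
Total lost output = 909 + 1637 + 890 + 542 = 3978 billion.

$3,978 billion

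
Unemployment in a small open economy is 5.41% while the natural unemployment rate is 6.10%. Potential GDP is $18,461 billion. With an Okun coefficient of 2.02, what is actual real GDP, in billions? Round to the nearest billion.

Unemployment gap = 5.41 - 6.1 = -0.69 points, so the output gap is -2.02 × (-0.69) = 1.3938%.
Actual GDP = 18461 × (1 + 1.3938/100) = 18461 × 1.013938 ≈ 18718 billion.

$18,718 billion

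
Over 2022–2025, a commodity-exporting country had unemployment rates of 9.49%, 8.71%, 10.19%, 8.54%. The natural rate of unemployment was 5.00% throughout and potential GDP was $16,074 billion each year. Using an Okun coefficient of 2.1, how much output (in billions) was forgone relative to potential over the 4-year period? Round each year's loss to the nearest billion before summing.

Year 2022: gap = -2.1 × (9.49 - 5) = -9.429%, loss ≈ 16074 × 9.429/100 ≈ 1516.
Year 2023: gap = -2.1 × (8.71 - 5) = -7.791%, loss ≈ 16074 × 7.791/100 ≈ 1252.
Year 2024: gap = -2.1 × (10.19 - 5) = -10.899%, loss ≈ 16074 × 10.899/100 ≈ 1752.
Year 2025: gap = -2.1 × (8.54 - 5) = -7.434%, loss ≈ 16074 × 7.434/100 ≈ 1195.
Total lost output = 1516 + 1252 + 1752 + 1195 = 5715 billion.

$5,715 billion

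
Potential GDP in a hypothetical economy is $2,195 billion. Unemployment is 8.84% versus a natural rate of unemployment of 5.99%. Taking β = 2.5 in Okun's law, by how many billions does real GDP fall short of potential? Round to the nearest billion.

Output gap = -2.5 × (8.84 - 5.99) = -2.5 × 2.85 = -7.125%.
Actual GDP ≈ 2195 × 0.92875 ≈ 2039 billion, so the shortfall is 2195 - 2039 = 156 billion.

$156 billion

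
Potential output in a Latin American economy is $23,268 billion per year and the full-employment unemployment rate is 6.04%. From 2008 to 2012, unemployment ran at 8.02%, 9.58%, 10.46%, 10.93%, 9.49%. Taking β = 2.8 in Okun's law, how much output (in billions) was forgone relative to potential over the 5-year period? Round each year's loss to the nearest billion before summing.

$11,910 billion

Year 2008: gap = -2.8 × (8.02 - 6.04) = -5.544%, loss ≈ 23268 × 5.544/100 ≈ 1290.
Year 2009: gap = -2.8 × (9.58 - 6.04) = -9.912%, loss ≈ 23268 × 9.912/100 ≈ 2306.
Year 2010: gap = -2.8 × (10.46 - 6.04) = -12.376%, loss ≈ 23268 × 12.376/100 ≈ 2880.
Year 2011: gap = -2.8 × (10.93 - 6.04) = -13.692%, loss ≈ 23268 × 13.692/100 ≈ 3186.
Year 2012: gap = -2.8 × (9.49 - 6.04) = -9.66%, loss ≈ 23268 × 9.66/100 ≈ 2248.
Total lost output = 1290 + 2306 + 2880 + 3186 + 2248 = 11910 billion.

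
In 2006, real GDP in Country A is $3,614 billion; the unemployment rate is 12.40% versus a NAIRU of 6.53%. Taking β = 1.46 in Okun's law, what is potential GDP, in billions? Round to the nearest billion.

Unemployment gap = 12.4 - 6.53 = 5.87 points, so output gap = -1.46 × 5.87 = -8.5702%.
Since Y = Y* × (1 + gap/100), Y* = 3614/0.914298 ≈ 3953 billion.

$3,953 billion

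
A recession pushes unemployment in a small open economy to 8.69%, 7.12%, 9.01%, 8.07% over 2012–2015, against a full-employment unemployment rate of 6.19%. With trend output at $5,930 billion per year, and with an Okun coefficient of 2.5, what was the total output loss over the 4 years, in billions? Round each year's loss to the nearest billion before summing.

Year 2012: gap = -2.5 × (8.69 - 6.19) = -6.25%, loss ≈ 5930 × 6.25/100 ≈ 371.
Year 2013: gap = -2.5 × (7.12 - 6.19) = -2.325%, loss ≈ 5930 × 2.325/100 ≈ 138.
Year 2014: gap = -2.5 × (9.01 - 6.19) = -7.05%, loss ≈ 5930 × 7.05/100 ≈ 418.
Year 2015: gap = -2.5 × (8.07 - 6.19) = -4.7%, loss ≈ 5930 × 4.7/100 ≈ 279.
Total lost output = 371 + 138 + 418 + 279 = 1206 billion.

$1,206 billion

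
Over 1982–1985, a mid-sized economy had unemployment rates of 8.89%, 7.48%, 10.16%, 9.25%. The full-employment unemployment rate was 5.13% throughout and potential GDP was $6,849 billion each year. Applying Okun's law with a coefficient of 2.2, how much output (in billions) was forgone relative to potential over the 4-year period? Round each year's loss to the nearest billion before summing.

Year 1982: gap = -2.2 × (8.89 - 5.13) = -8.272%, loss ≈ 6849 × 8.272/100 ≈ 567.
Year 1983: gap = -2.2 × (7.48 - 5.13) = -5.17%, loss ≈ 6849 × 5.17/100 ≈ 354.
Year 1984: gap = -2.2 × (10.16 - 5.13) = -11.066%, loss ≈ 6849 × 11.066/100 ≈ 758.
Year 1985: gap = -2.2 × (9.25 - 5.13) = -9.064%, loss ≈ 6849 × 9.064/100 ≈ 621.
Total lost output = 567 + 354 + 758 + 621 = 2300 billion.

$2,300 billion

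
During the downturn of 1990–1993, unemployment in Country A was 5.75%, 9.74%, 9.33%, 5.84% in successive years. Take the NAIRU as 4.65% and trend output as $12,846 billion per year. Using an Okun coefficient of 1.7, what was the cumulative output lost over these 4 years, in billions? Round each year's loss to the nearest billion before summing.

$2,634 billion

Year 1990: gap = -1.7 × (5.75 - 4.65) = -1.87%, loss ≈ 12846 × 1.87/100 ≈ 240.
Year 1991: gap = -1.7 × (9.74 - 4.65) = -8.653%, loss ≈ 12846 × 8.653/100 ≈ 1112.
Year 1992: gap = -1.7 × (9.33 - 4.65) = -7.956%, loss ≈ 12846 × 7.956/100 ≈ 1022.
Year 1993: gap = -1.7 × (5.84 - 4.65) = -2.023%, loss ≈ 12846 × 2.023/100 ≈ 260.
Total lost output = 240 + 1112 + 1022 + 260 = 2634 billion.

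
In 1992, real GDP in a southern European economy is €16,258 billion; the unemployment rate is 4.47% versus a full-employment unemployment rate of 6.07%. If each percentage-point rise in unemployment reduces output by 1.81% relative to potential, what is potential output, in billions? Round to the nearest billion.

€15,800 billion

Unemployment gap = 4.47 - 6.07 = -1.6 points, so output gap = -1.81 × (-1.6) = 2.896%.
Since Y = Y* × (1 + gap/100), Y* = 16258/1.02896 ≈ 15800 billion.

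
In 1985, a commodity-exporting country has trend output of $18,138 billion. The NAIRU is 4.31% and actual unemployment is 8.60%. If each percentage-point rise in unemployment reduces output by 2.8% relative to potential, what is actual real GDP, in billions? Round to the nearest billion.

$15,959 billion

Unemployment gap = 8.6 - 4.31 = 4.29 points, so the output gap is -2.8 × 4.29 = -12.012%.
Actual GDP = 18138 × (1 - 12.012/100) = 18138 × 0.87988 ≈ 15959 billion.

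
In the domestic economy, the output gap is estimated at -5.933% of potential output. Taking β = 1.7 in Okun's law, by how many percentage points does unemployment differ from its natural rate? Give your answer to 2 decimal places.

Okun's law: output gap = -β × (u - u*), so u - u* = -(output gap)/β.
u - u* = -(-5.933)/1.7 = 3.49 percentage points.

3.49 percentage points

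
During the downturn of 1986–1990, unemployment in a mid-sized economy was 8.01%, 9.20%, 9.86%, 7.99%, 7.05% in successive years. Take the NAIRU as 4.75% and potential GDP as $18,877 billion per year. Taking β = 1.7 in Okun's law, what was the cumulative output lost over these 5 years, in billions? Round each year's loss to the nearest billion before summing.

$5,892 billion

Year 1986: gap = -1.7 × (8.01 - 4.75) = -5.542%, loss ≈ 18877 × 5.542/100 ≈ 1046.
Year 1987: gap = -1.7 × (9.2 - 4.75) = -7.565%, loss ≈ 18877 × 7.565/100 ≈ 1428.
Year 1988: gap = -1.7 × (9.86 - 4.75) = -8.687%, loss ≈ 18877 × 8.687/100 ≈ 1640.
Year 1989: gap = -1.7 × (7.99 - 4.75) = -5.508%, loss ≈ 18877 × 5.508/100 ≈ 1040.
Year 1990: gap = -1.7 × (7.05 - 4.75) = -3.91%, loss ≈ 18877 × 3.91/100 ≈ 738.
Total lost output = 1046 + 1428 + 1640 + 1040 + 738 = 5892 billion.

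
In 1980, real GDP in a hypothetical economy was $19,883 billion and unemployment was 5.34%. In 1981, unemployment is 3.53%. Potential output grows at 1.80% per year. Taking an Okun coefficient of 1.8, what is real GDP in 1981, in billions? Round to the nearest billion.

Δu = 3.53 - 5.34 = -1.81 points.
Okun's law (growth form): g_Y = g_Y* - β × Δu = 1.80 - 1.8 × (-1.81) = 1.8 + 3.258 = 5.058%.
Real GDP in the next year = 19883 × (1 + 5.058/100) = 19883 × 1.05058 ≈ 20889 billion.

$20,889 billion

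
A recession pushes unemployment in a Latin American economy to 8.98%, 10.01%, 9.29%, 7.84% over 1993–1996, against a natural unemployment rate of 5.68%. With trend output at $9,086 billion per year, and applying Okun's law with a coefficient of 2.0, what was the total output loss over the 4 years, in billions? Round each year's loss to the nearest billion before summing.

Year 1993: gap = -2.0 × (8.98 - 5.68) = -6.6%, loss ≈ 9086 × 6.6/100 ≈ 600.
Year 1994: gap = -2.0 × (10.01 - 5.68) = -8.66%, loss ≈ 9086 × 8.66/100 ≈ 787.
Year 1995: gap = -2.0 × (9.29 - 5.68) = -7.22%, loss ≈ 9086 × 7.22/100 ≈ 656.
Year 1996: gap = -2.0 × (7.84 - 5.68) = -4.32%, loss ≈ 9086 × 4.32/100 ≈ 393.
Total lost output = 600 + 787 + 656 + 393 = 2436 billion.

$2,436 billion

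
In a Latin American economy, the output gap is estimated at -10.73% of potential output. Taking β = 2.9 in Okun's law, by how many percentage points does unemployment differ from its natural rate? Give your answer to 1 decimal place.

Okun's law: output gap = -β × (u - u*), so u - u* = -(output gap)/β.
u - u* = -(-10.73)/2.9 = 3.7 percentage points.

3.7 percentage points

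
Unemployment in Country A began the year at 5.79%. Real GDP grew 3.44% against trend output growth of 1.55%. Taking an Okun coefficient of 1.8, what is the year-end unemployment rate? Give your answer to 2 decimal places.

Growth-rate Okun's law: g_Y = g_Y* - β × Δu, so Δu = (g_Y* - g_Y)/β.
Δu = (1.55 - 3.44)/1.8 = -1.89/1.8 = -1.05 percentage points.
Year-end unemployment = 5.79 - 1.05 = 4.74%.

4.74%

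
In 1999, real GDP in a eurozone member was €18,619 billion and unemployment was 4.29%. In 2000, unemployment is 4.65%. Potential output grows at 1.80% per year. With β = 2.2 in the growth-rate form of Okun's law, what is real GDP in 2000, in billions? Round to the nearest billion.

€18,807 billion

Δu = 4.65 - 4.29 = 0.36 points.
Okun's law (growth form): g_Y = g_Y* - β × Δu = 1.80 - 2.2 × (0.36) = 1.8 - 0.792 = 1.008%.
Real GDP in the next year = 18619 × (1 + 1.008/100) = 18619 × 1.01008 ≈ 18807 billion.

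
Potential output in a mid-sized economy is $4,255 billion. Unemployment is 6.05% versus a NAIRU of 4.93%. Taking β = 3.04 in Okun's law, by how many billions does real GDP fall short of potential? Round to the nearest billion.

$145 billion

Output gap = -3.04 × (6.05 - 4.93) = -3.04 × 1.12 = -3.4048%.
Actual GDP ≈ 4255 × 0.965952 ≈ 4110 billion, so the shortfall is 4255 - 4110 = 145 billion.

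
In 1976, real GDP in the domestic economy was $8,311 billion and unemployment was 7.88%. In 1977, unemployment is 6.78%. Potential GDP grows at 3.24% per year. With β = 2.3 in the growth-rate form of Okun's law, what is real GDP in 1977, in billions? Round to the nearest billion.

$8,791 billion

Δu = 6.78 - 7.88 = -1.1 points.
Okun's law (growth form): g_Y = g_Y* - β × Δu = 3.24 - 2.3 × (-1.10) = 3.24 + 2.53 = 5.77%.
Real GDP in the next year = 8311 × (1 + 5.77/100) = 8311 × 1.0577 ≈ 8791 billion.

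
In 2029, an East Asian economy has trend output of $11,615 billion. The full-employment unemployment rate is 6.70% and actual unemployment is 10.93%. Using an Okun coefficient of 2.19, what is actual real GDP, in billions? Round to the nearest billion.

$10,539 billion

Unemployment gap = 10.93 - 6.7 = 4.23 points, so the output gap is -2.19 × 4.23 = -9.2637%.
Actual GDP = 11615 × (1 - 9.2637/100) = 11615 × 0.907363 ≈ 10539 billion.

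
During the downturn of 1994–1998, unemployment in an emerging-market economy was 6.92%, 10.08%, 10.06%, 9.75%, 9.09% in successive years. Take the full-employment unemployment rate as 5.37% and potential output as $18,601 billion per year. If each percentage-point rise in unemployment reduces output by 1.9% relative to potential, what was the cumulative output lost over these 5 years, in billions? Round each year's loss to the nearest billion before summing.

$6,734 billion

Year 1994: gap = -1.9 × (6.92 - 5.37) = -2.945%, loss ≈ 18601 × 2.945/100 ≈ 548.
Year 1995: gap = -1.9 × (10.08 - 5.37) = -8.949%, loss ≈ 18601 × 8.949/100 ≈ 1665.
Year 1996: gap = -1.9 × (10.06 - 5.37) = -8.911%, loss ≈ 18601 × 8.911/100 ≈ 1658.
Year 1997: gap = -1.9 × (9.75 - 5.37) = -8.322%, loss ≈ 18601 × 8.322/100 ≈ 1548.
Year 1998: gap = -1.9 × (9.09 - 5.37) = -7.068%, loss ≈ 18601 × 7.068/100 ≈ 1315.
Total lost output = 548 + 1665 + 1658 + 1548 + 1315 = 6734 billion.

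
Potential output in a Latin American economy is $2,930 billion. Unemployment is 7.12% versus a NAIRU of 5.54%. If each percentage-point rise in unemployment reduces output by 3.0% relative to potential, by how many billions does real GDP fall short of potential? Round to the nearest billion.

Output gap = -3.0 × (7.12 - 5.54) = -3 × 1.58 = -4.74%.
Actual GDP ≈ 2930 × 0.9526 ≈ 2791 billion, so the shortfall is 2930 - 2791 = 139 billion.

$139 billion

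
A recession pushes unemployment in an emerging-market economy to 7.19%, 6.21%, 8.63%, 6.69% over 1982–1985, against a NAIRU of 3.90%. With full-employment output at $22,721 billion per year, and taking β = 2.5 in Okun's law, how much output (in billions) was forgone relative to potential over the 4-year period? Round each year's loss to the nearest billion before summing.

Year 1982: gap = -2.5 × (7.19 - 3.9) = -8.225%, loss ≈ 22721 × 8.225/100 ≈ 1869.
Year 1983: gap = -2.5 × (6.21 - 3.9) = -5.775%, loss ≈ 22721 × 5.775/100 ≈ 1312.
Year 1984: gap = -2.5 × (8.63 - 3.9) = -11.825%, loss ≈ 22721 × 11.825/100 ≈ 2687.
Year 1985: gap = -2.5 × (6.69 - 3.9) = -6.975%, loss ≈ 22721 × 6.975/100 ≈ 1585.
Total lost output = 1869 + 1312 + 2687 + 1585 = 7453 billion.

$7,453 billion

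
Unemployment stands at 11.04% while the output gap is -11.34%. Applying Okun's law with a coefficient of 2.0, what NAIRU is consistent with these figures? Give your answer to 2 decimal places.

5.37%

From Okun's law, u - u* = -(output gap)/β = -(-11.34)/2.0 = 5.67 points.
So u* = 11.04 - 5.67 = 5.37%.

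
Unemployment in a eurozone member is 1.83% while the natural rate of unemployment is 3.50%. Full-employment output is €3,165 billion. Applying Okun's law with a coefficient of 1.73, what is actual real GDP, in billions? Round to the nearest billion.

Unemployment gap = 1.83 - 3.5 = -1.67 points, so the output gap is -1.73 × (-1.67) = 2.8891%.
Actual GDP = 3165 × (1 + 2.8891/100) = 3165 × 1.028891 ≈ 3256 billion.

€3,256 billion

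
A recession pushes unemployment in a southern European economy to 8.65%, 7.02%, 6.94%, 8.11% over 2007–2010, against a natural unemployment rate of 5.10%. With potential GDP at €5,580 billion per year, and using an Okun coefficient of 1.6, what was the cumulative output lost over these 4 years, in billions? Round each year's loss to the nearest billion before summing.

Year 2007: gap = -1.6 × (8.65 - 5.1) = -5.68%, loss ≈ 5580 × 5.68/100 ≈ 317.
Year 2008: gap = -1.6 × (7.02 - 5.1) = -3.072%, loss ≈ 5580 × 3.072/100 ≈ 171.
Year 2009: gap = -1.6 × (6.94 - 5.1) = -2.944%, loss ≈ 5580 × 2.944/100 ≈ 164.
Year 2010: gap = -1.6 × (8.11 - 5.1) = -4.816%, loss ≈ 5580 × 4.816/100 ≈ 269.
Total lost output = 317 + 171 + 164 + 269 = 921 billion.

€921 billion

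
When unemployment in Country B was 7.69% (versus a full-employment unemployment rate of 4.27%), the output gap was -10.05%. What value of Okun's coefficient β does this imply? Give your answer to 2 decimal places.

Okun's law: output gap = -β × (u - u*).
-10.05 = -β × (7.69 - 4.27) = -β × 3.42, so β = 10.05/3.42 = 2.94.

β ≈ 2.94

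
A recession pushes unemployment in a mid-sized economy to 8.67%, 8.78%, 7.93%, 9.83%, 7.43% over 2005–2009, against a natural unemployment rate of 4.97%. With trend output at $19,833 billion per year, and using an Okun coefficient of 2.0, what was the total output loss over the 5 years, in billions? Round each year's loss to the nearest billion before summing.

$7,057 billion

Year 2005: gap = -2.0 × (8.67 - 4.97) = -7.4%, loss ≈ 19833 × 7.4/100 ≈ 1468.
Year 2006: gap = -2.0 × (8.78 - 4.97) = -7.62%, loss ≈ 19833 × 7.62/100 ≈ 1511.
Year 2007: gap = -2.0 × (7.93 - 4.97) = -5.92%, loss ≈ 19833 × 5.92/100 ≈ 1174.
Year 2008: gap = -2.0 × (9.83 - 4.97) = -9.72%, loss ≈ 19833 × 9.72/100 ≈ 1928.
Year 2009: gap = -2.0 × (7.43 - 4.97) = -4.92%, loss ≈ 19833 × 4.92/100 ≈ 976.
Total lost output = 1468 + 1511 + 1174 + 1928 + 976 = 7057 billion.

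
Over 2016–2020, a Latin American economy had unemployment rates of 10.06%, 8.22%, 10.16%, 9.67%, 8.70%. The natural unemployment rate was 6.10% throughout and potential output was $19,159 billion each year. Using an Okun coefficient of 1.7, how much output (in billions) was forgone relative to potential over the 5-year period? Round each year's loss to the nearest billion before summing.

Year 2016: gap = -1.7 × (10.06 - 6.1) = -6.732%, loss ≈ 19159 × 6.732/100 ≈ 1290.
Year 2017: gap = -1.7 × (8.22 - 6.1) = -3.604%, loss ≈ 19159 × 3.604/100 ≈ 690.
Year 2018: gap = -1.7 × (10.16 - 6.1) = -6.902%, loss ≈ 19159 × 6.902/100 ≈ 1322.
Year 2019: gap = -1.7 × (9.67 - 6.1) = -6.069%, loss ≈ 19159 × 6.069/100 ≈ 1163.
Year 2020: gap = -1.7 × (8.7 - 6.1) = -4.42%, loss ≈ 19159 × 4.42/100 ≈ 847.
Total lost output = 1290 + 690 + 1322 + 1163 + 847 = 5312 billion.

$5,312 billion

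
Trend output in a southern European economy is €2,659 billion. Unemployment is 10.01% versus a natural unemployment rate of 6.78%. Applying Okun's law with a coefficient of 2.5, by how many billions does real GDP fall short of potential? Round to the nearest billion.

€215 billion

Output gap = -2.5 × (10.01 - 6.78) = -2.5 × 3.23 = -8.075%.
Actual GDP ≈ 2659 × 0.91925 ≈ 2444 billion, so the shortfall is 2659 - 2444 = 215 billion.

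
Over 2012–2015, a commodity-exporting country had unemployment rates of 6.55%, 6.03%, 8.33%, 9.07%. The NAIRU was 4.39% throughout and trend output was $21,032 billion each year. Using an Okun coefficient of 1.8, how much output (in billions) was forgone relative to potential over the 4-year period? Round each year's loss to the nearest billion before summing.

$4,703 billion

Year 2012: gap = -1.8 × (6.55 - 4.39) = -3.888%, loss ≈ 21032 × 3.888/100 ≈ 818.
Year 2013: gap = -1.8 × (6.03 - 4.39) = -2.952%, loss ≈ 21032 × 2.952/100 ≈ 621.
Year 2014: gap = -1.8 × (8.33 - 4.39) = -7.092%, loss ≈ 21032 × 7.092/100 ≈ 1492.
Year 2015: gap = -1.8 × (9.07 - 4.39) = -8.424%, loss ≈ 21032 × 8.424/100 ≈ 1772.
Total lost output = 818 + 621 + 1492 + 1772 = 4703 billion.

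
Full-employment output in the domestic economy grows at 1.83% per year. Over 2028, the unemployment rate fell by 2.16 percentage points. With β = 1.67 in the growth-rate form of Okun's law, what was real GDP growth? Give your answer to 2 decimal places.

5.44%

Growth-rate Okun's law: g_Y = g_Y* - β × Δu.
g_Y = 1.83 - 1.67 × (-2.16) = 1.83 + 3.6072 = 5.4372%, i.e. 5.44% to 2 d.p.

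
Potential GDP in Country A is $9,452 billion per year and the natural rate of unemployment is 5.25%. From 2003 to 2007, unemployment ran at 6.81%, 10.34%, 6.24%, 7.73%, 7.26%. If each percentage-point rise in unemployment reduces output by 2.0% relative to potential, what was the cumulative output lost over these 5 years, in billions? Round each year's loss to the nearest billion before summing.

$2,293 billion

Year 2003: gap = -2.0 × (6.81 - 5.25) = -3.12%, loss ≈ 9452 × 3.12/100 ≈ 295.
Year 2004: gap = -2.0 × (10.34 - 5.25) = -10.18%, loss ≈ 9452 × 10.18/100 ≈ 962.
Year 2005: gap = -2.0 × (6.24 - 5.25) = -1.98%, loss ≈ 9452 × 1.98/100 ≈ 187.
Year 2006: gap = -2.0 × (7.73 - 5.25) = -4.96%, loss ≈ 9452 × 4.96/100 ≈ 469.
Year 2007: gap = -2.0 × (7.26 - 5.25) = -4.02%, loss ≈ 9452 × 4.02/100 ≈ 380.
Total lost output = 295 + 962 + 187 + 469 + 380 = 2293 billion.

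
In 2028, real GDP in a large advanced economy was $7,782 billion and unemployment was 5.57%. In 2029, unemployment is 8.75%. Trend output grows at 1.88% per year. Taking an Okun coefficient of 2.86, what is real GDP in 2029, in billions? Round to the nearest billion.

$7,221 billion

Δu = 8.75 - 5.57 = 3.18 points.
Okun's law (growth form): g_Y = g_Y* - β × Δu = 1.88 - 2.86 × (3.18) = 1.88 - 9.0948 = -7.2148%.
Real GDP in the next year = 7782 × (1 - 7.2148/100) = 7782 × 0.927852 ≈ 7221 billion.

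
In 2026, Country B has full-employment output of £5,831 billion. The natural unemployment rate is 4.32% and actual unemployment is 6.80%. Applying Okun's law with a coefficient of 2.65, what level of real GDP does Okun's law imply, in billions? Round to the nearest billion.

Unemployment gap = 6.8 - 4.32 = 2.48 points, so the output gap is -2.65 × 2.48 = -6.572%.
Actual GDP = 5831 × (1 - 6.572/100) = 5831 × 0.93428 ≈ 5448 billion.

£5,448 billion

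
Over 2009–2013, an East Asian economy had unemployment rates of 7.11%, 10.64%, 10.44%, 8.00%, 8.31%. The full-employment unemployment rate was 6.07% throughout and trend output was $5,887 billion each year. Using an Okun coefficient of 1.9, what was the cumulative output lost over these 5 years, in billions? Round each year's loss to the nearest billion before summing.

$1,583 billion

Year 2009: gap = -1.9 × (7.11 - 6.07) = -1.976%, loss ≈ 5887 × 1.976/100 ≈ 116.
Year 2010: gap = -1.9 × (10.64 - 6.07) = -8.683%, loss ≈ 5887 × 8.683/100 ≈ 511.
Year 2011: gap = -1.9 × (10.44 - 6.07) = -8.303%, loss ≈ 5887 × 8.303/100 ≈ 489.
Year 2012: gap = -1.9 × (8 - 6.07) = -3.667%, loss ≈ 5887 × 3.667/100 ≈ 216.
Year 2013: gap = -1.9 × (8.31 - 6.07) = -4.256%, loss ≈ 5887 × 4.256/100 ≈ 251.
Total lost output = 116 + 511 + 489 + 216 + 251 = 1583 billion.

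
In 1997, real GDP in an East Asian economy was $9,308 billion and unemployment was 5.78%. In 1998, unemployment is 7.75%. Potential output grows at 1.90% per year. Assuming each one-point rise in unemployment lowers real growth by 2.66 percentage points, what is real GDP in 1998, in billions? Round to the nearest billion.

Δu = 7.75 - 5.78 = 1.97 points.
Okun's law (growth form): g_Y = g_Y* - β × Δu = 1.90 - 2.66 × (1.97) = 1.9 - 5.2402 = -3.3402%.
Real GDP in the next year = 9308 × (1 - 3.3402/100) = 9308 × 0.966598 ≈ 8997 billion.

$8,997 billion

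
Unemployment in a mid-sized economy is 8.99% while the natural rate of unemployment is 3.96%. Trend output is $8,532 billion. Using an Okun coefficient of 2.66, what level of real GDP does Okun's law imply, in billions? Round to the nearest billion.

Unemployment gap = 8.99 - 3.96 = 5.03 points, so the output gap is -2.66 × 5.03 = -13.3798%.
Actual GDP = 8532 × (1 - 13.3798/100) = 8532 × 0.866202 ≈ 7390 billion.

$7,390 billion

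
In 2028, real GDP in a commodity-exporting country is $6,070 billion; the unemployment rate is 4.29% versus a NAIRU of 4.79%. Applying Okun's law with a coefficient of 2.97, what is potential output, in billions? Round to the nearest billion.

$5,981 billion

Unemployment gap = 4.29 - 4.79 = -0.5 points, so output gap = -2.97 × (-0.5) = 1.485%.
Since Y = Y* × (1 + gap/100), Y* = 6070/1.01485 ≈ 5981 billion.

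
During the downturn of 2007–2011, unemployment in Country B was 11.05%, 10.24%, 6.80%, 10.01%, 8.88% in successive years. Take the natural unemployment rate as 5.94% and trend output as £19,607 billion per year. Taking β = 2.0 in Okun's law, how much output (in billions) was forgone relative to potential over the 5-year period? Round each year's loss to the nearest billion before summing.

£6,776 billion

Year 2007: gap = -2.0 × (11.05 - 5.94) = -10.22%, loss ≈ 19607 × 10.22/100 ≈ 2004.
Year 2008: gap = -2.0 × (10.24 - 5.94) = -8.6%, loss ≈ 19607 × 8.6/100 ≈ 1686.
Year 2009: gap = -2.0 × (6.8 - 5.94) = -1.72%, loss ≈ 19607 × 1.72/100 ≈ 337.
Year 2010: gap = -2.0 × (10.01 - 5.94) = -8.14%, loss ≈ 19607 × 8.14/100 ≈ 1596.
Year 2011: gap = -2.0 × (8.88 - 5.94) = -5.88%, loss ≈ 19607 × 5.88/100 ≈ 1153.
Total lost output = 2004 + 1686 + 337 + 1596 + 1153 = 6776 billion.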